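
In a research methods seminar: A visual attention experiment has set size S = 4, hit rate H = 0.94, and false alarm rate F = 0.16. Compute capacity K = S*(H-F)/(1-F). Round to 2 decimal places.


K = S * (H - F) / (1 - F)
H - F = 0.78
1 - F = 0.84
K = 4 * 0.78 / 0.84
= 3.71


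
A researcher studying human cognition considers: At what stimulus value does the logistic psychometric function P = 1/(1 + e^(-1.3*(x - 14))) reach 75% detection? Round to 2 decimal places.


At P = 0.75: 0.75 = 1/(1 + e^(-k*(x-x0)))
Solving: e^(-k*(x-x0)) = 1/3
x = x0 + ln(3)/k
ln(3) = 1.0986
x = 14 + 1.0986/1.3
= 14 + 0.8451
= 14.85


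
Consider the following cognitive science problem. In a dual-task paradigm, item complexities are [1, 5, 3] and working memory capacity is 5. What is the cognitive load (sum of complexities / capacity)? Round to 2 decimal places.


Total complexity = 1 + 5 + 3 = 9
Load = total / capacity = 9 / 5
= 1.80


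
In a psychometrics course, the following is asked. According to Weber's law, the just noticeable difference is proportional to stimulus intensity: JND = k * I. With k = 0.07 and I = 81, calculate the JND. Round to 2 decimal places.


JND = k * I
JND = 0.07 * 81
= 5.67


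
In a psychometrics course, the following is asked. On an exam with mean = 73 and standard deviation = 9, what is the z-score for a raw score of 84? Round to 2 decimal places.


z = (X - mu) / sigma
= (84 - 73) / 9
= 11 / 9
= 1.22


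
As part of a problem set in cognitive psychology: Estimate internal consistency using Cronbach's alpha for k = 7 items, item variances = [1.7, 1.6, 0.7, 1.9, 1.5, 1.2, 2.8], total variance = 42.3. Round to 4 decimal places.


alpha = (k/(k-1)) * (1 - sum(s_i^2)/s_total^2)
sum(item variances) = 11.4
k/(k-1) = 7/6 = 1.166667
1 - 11.4/42.3 = 1 - 0.269504 = 0.730496
alpha = 1.166667 * 0.730496
= 0.8522


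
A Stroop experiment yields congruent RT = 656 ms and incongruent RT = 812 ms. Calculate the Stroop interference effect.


Stroop effect = RT(incongruent) - RT(congruent)
= 812 - 656
= 156 ms


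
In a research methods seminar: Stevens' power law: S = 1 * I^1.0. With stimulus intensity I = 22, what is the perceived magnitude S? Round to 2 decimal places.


S = 1 * 22^1.0
22^1.0 = 22.0
S = 1 * 22.0
= 22.00


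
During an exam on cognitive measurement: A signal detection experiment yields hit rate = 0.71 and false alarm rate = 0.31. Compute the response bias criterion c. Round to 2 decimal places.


c = -0.5 * (z(HR) + z(FAR))
z(0.71) = 0.5534
z(0.31) = -0.4959
c = -0.5 * (0.5534 + -0.4959)
= -0.5 * 0.0575
= -0.03


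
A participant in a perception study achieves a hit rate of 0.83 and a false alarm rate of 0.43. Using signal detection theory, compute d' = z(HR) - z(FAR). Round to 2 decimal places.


d' = z(HR) - z(FAR)
z(0.83) = 0.9542
z(0.43) = -0.1764
d' = 0.9542 - -0.1764
= 1.13


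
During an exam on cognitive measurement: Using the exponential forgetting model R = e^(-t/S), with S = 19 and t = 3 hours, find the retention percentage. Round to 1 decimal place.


R = e^(-t/S)
-t/S = -3/19 = -0.157895
R = e^(-0.157895) = 0.853939
Percentage = 0.853939 * 100
= 85.4


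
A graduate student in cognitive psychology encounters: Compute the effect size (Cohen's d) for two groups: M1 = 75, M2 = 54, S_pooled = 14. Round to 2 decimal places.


Cohen's d = (M1 - M2) / S_pooled
= (75 - 54) / 14
= 21 / 14
= 1.50


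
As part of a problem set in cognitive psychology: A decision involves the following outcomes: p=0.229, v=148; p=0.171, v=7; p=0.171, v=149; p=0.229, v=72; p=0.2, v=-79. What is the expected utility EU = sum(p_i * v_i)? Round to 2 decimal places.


EU = sum(p_i * v_i)
0.229 * 148 = 33.892
0.171 * 7 = 1.197
0.171 * 149 = 25.479
0.229 * 72 = 16.488
0.2 * -79 = -15.8
EU = 33.892 + 1.197 + 25.479 + 16.488 + -15.8
= 61.26


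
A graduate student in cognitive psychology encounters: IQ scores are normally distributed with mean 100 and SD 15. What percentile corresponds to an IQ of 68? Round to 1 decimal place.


z = (IQ - mean) / SD
z = (68 - 100) / 15 = -2.1333
Percentile = Phi(-2.1333) * 100
Phi(-2.1333) = 0.01645
= 1.6


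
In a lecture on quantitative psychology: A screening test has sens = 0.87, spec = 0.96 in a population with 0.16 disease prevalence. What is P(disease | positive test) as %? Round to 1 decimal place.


PPV = (sens * prev) / (sens * prev + (1-spec) * (1-prev))
Numerator = 0.87 * 0.16 = 0.1392
P(positive and no disease) = (1 - spec) * (1 - prev) = (1 - 0.96) * (1 - 0.16) = 0.0336
Denominator = 0.1392 + 0.0336 = 0.1728
PPV = 0.1392 / 0.1728 = 0.805556
As percentage = 80.6


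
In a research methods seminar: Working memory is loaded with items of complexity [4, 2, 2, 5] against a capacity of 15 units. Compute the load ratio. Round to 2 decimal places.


Total complexity = 4 + 2 + 2 + 5 = 13
Load = total / capacity = 13 / 15
= 0.87


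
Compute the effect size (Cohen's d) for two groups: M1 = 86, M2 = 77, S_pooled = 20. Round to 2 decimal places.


Cohen's d = (M1 - M2) / S_pooled
= (86 - 77) / 20
= 9 / 20
= 0.45


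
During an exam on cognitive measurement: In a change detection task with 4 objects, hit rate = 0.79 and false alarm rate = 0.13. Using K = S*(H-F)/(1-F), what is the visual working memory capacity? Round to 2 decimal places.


K = S * (H - F) / (1 - F)
H - F = 0.66
1 - F = 0.87
K = 4 * 0.66 / 0.87
= 3.03


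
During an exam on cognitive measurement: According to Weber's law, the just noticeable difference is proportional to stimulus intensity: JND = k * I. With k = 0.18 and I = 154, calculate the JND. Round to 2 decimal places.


JND = k * I
JND = 0.18 * 154
= 27.72


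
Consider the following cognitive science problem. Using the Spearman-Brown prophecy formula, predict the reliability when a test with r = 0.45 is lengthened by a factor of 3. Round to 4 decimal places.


r_new = n*r / (1 + (n-1)*r)
Numerator = 3 * 0.45 = 1.35
Denominator = 1 + 2 * 0.45 = 1.9
r_new = 1.35 / 1.9
= 0.7105


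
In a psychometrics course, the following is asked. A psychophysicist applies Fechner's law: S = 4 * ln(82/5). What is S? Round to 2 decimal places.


S = 4 * ln(82/5)
I/I0 = 16.4
ln(16.4) = 2.7973
S = 4 * 2.7973
= 11.19


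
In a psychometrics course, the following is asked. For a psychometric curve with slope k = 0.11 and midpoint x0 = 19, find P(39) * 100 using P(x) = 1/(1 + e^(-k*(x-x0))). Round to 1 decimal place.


P(x) = 1/(1 + e^(-0.11*(39 - 19)))
Exponent = -0.11 * 20 = -2.2
e^(-2.2) = 0.110803
P = 1/(1 + 0.110803) = 0.90025
Percentage = 90.0


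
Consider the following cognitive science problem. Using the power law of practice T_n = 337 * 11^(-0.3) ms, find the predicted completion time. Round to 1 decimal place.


T_n = 337 * 11^(-0.3)
11^(-0.3) = 0.48706
T_n = 337 * 0.48706
= 164.1 ms


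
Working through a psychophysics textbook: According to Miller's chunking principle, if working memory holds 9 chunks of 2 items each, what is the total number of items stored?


Total items = chunks * items_per_chunk
= 9 * 2
= 18


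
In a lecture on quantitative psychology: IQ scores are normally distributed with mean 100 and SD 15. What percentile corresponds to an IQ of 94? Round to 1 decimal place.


z = (IQ - mean) / SD
z = (94 - 100) / 15 = -0.4
Percentile = Phi(-0.4) * 100
Phi(-0.4) = 0.344578
= 34.5


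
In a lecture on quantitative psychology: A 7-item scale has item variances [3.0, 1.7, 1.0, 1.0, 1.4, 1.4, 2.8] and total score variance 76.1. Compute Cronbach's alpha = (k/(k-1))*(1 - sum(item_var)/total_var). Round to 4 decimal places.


alpha = (k/(k-1)) * (1 - sum(s_i^2)/s_total^2)
sum(item variances) = 12.3
k/(k-1) = 7/6 = 1.166667
1 - 12.3/76.1 = 1 - 0.161629 = 0.838371
alpha = 1.166667 * 0.838371
= 0.9781


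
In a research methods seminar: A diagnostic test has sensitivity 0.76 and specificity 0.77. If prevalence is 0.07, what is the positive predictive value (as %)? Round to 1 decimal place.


PPV = (sens * prev) / (sens * prev + (1-spec) * (1-prev))
Numerator = 0.76 * 0.07 = 0.0532
P(positive and no disease) = (1 - spec) * (1 - prev) = (1 - 0.77) * (1 - 0.07) = 0.2139
Denominator = 0.0532 + 0.2139 = 0.2671
PPV = 0.0532 / 0.2671 = 0.199176
As percentage = 19.9


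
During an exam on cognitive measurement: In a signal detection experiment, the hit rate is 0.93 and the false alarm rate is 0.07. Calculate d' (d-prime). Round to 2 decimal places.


d' = z(HR) - z(FAR)
z(0.93) = 1.4758
z(0.07) = -1.4758
d' = 1.4758 - -1.4758
= 2.95


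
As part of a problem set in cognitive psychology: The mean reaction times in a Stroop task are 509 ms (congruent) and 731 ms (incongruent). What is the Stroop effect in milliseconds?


Stroop effect = RT(incongruent) - RT(congruent)
= 731 - 509
= 222 ms


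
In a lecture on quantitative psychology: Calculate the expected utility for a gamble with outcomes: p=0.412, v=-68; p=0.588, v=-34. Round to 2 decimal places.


EU = sum(p_i * v_i)
0.412 * -68 = -28.016
0.588 * -34 = -19.992
EU = -28.016 + -19.992
= -48.01


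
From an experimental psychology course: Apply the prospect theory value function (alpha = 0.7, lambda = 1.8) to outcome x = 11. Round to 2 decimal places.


Since x = 11 >= 0, use v(x) = x^0.7
11^0.7 = 5.3577
v(11) = 5.36


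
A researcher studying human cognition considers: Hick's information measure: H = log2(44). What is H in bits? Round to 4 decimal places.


H = log2(n)
H = log2(44)
= 5.4594


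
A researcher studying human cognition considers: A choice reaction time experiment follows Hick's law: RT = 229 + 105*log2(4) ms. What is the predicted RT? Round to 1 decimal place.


RT = 229 + 105 * log2(4)
log2(4) = 2.0
RT = 229 + 105 * 2.0
= 229 + 210.0
= 439.0 ms


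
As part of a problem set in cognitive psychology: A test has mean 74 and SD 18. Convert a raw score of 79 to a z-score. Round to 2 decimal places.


z = (X - mu) / sigma
= (79 - 74) / 18
= 5 / 18
= 0.28


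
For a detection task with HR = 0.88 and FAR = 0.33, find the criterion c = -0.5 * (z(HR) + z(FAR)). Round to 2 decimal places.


c = -0.5 * (z(HR) + z(FAR))
z(0.88) = 1.175
z(0.33) = -0.4399
c = -0.5 * (1.175 + -0.4399)
= -0.5 * 0.7351
= -0.37


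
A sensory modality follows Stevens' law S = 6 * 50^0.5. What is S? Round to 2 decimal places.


S = 6 * 50^0.5
50^0.5 = 7.0711
S = 6 * 7.0711
= 42.43


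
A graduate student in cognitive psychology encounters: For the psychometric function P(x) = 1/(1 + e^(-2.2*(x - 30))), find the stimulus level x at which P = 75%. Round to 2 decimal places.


At P = 0.75: 0.75 = 1/(1 + e^(-k*(x-x0)))
Solving: e^(-k*(x-x0)) = 1/3
x = x0 + ln(3)/k
ln(3) = 1.0986
x = 30 + 1.0986/2.2
= 30 + 0.4994
= 30.50


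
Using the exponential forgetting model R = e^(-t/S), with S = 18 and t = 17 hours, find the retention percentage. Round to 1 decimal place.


R = e^(-t/S)
-t/S = -17/18 = -0.944444
R = e^(-0.944444) = 0.388896
Percentage = 0.388896 * 100
= 38.9


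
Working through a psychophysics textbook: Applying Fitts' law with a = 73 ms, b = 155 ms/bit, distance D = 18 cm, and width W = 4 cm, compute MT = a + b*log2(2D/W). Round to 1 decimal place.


MT = 73 + 155 * log2(2*18/4)
2D/W = 9.0
log2(9.0) = 3.1699
MT = 73 + 155 * 3.1699
= 564.3 ms


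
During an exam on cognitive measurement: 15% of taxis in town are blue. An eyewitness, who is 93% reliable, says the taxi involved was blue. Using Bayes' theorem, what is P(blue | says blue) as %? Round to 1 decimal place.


P(blue | says blue) = P(says blue | blue)*P(blue) / [P(says blue | blue)*P(blue) + P(says blue | not blue)*P(not blue)]
Numerator = 0.93 * 0.15 = 0.1395
False identification = 0.07 * 0.85 = 0.0595
P = 0.1395 / (0.1395 + 0.0595)
= 0.1395 / 0.199
As percentage = 70.1


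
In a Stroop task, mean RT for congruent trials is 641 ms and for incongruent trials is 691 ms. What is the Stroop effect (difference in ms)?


Stroop effect = RT(incongruent) - RT(congruent)
= 691 - 641
= 50 ms


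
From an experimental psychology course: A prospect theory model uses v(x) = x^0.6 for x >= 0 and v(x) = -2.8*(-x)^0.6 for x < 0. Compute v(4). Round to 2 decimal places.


Since x = 4 >= 0, use v(x) = x^0.6
4^0.6 = 2.2974
v(4) = 2.30


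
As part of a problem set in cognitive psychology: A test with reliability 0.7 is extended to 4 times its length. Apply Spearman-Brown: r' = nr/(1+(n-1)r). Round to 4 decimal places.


r_new = n*r / (1 + (n-1)*r)
Numerator = 4 * 0.7 = 2.8
Denominator = 1 + 3 * 0.7 = 3.1
r_new = 2.8 / 3.1
= 0.9032


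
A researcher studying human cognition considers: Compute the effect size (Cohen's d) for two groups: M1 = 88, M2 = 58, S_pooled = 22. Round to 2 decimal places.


Cohen's d = (M1 - M2) / S_pooled
= (88 - 58) / 22
= 30 / 22
= 1.36


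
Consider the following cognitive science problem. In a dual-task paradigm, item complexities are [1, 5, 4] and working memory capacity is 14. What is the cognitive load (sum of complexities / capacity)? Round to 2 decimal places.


Total complexity = 1 + 5 + 4 = 10
Load = total / capacity = 10 / 14
= 0.71


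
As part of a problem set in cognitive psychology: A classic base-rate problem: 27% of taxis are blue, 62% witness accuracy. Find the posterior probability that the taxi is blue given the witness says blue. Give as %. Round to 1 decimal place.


P(blue | says blue) = P(says blue | blue)*P(blue) / [P(says blue | blue)*P(blue) + P(says blue | not blue)*P(not blue)]
Numerator = 0.62 * 0.27 = 0.1674
False identification = 0.38 * 0.73 = 0.2774
P = 0.1674 / (0.1674 + 0.2774)
= 0.1674 / 0.4448
As percentage = 37.6


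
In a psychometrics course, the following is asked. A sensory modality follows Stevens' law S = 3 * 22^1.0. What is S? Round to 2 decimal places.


S = 3 * 22^1.0
22^1.0 = 22.0
S = 3 * 22.0
= 66.00


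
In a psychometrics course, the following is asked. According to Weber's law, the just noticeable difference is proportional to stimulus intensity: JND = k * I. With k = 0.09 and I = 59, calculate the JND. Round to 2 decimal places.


JND = k * I
JND = 0.09 * 59
= 5.31


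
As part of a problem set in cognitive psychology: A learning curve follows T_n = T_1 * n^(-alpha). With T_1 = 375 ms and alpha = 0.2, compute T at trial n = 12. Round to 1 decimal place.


T_n = 375 * 12^(-0.2)
12^(-0.2) = 0.608364
T_n = 375 * 0.608364
= 228.1 ms


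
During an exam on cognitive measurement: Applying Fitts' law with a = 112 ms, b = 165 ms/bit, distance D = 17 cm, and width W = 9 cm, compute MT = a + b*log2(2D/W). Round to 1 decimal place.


MT = 112 + 165 * log2(2*17/9)
2D/W = 3.777778
log2(3.777778) = 1.9175
MT = 112 + 165 * 1.9175
= 428.4 ms


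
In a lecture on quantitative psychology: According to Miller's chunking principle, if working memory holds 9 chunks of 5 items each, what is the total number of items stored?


Total items = chunks * items_per_chunk
= 9 * 5
= 45


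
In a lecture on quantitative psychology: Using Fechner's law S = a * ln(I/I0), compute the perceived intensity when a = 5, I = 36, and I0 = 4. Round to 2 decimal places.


S = 5 * ln(36/4)
I/I0 = 9.0
ln(9.0) = 2.1972
S = 5 * 2.1972
= 10.99


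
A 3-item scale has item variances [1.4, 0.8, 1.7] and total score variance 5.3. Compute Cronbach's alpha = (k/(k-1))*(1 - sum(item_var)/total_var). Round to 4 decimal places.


alpha = (k/(k-1)) * (1 - sum(s_i^2)/s_total^2)
sum(item variances) = 3.9
k/(k-1) = 3/2 = 1.5
1 - 3.9/5.3 = 1 - 0.735849 = 0.264151
alpha = 1.5 * 0.264151
= 0.3962


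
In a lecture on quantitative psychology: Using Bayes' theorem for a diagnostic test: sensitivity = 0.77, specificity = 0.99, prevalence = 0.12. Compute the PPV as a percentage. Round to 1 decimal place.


PPV = (sens * prev) / (sens * prev + (1-spec) * (1-prev))
Numerator = 0.77 * 0.12 = 0.0924
P(positive and no disease) = (1 - spec) * (1 - prev) = (1 - 0.99) * (1 - 0.12) = 0.0088
Denominator = 0.0924 + 0.0088 = 0.1012
PPV = 0.0924 / 0.1012 = 0.913043
As percentage = 91.3


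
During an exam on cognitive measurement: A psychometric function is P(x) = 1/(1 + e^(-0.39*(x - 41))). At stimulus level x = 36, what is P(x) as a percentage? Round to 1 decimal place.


P(x) = 1/(1 + e^(-0.39*(36 - 41)))
Exponent = -0.39 * -5 = 1.95
e^(1.95) = 7.028688
P = 1/(1 + 7.028688) = 0.124553
Percentage = 12.5


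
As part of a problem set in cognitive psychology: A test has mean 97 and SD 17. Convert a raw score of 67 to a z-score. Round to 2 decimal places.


z = (X - mu) / sigma
= (67 - 97) / 17
= -30 / 17
= -1.76


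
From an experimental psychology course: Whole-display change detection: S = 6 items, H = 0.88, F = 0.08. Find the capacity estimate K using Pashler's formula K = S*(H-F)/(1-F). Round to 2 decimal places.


K = S * (H - F) / (1 - F)
H - F = 0.8
1 - F = 0.92
K = 6 * 0.8 / 0.92
= 5.22


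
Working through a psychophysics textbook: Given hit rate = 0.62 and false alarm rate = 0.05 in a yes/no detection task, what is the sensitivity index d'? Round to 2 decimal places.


d' = z(HR) - z(FAR)
z(0.62) = 0.3055
z(0.05) = -1.6449
d' = 0.3055 - -1.6449
= 1.95


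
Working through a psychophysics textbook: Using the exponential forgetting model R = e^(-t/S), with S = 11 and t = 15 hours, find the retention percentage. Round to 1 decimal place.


R = e^(-t/S)
-t/S = -15/11 = -1.363636
R = e^(-1.363636) = 0.255729
Percentage = 0.255729 * 100
= 25.6


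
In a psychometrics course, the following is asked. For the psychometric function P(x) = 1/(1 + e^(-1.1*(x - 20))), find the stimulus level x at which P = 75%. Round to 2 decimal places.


At P = 0.75: 0.75 = 1/(1 + e^(-k*(x-x0)))
Solving: e^(-k*(x-x0)) = 1/3
x = x0 + ln(3)/k
ln(3) = 1.0986
x = 20 + 1.0986/1.1
= 20 + 0.9987
= 21.00


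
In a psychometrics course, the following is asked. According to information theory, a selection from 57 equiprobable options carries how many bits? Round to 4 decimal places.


H = log2(n)
H = log2(57)
= 5.8329


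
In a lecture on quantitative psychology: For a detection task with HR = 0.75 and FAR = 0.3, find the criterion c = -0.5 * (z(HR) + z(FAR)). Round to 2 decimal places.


c = -0.5 * (z(HR) + z(FAR))
z(0.75) = 0.6745
z(0.3) = -0.5244
c = -0.5 * (0.6745 + -0.5244)
= -0.5 * 0.1501
= -0.08


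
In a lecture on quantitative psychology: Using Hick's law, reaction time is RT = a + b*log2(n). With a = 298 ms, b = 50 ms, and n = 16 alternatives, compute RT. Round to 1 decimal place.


RT = 298 + 50 * log2(16)
log2(16) = 4.0
RT = 298 + 50 * 4.0
= 298 + 200.0
= 498.0 ms


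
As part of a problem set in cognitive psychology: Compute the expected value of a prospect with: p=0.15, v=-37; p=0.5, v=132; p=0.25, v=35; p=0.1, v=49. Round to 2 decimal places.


EU = sum(p_i * v_i)
0.15 * -37 = -5.55
0.5 * 132 = 66.0
0.25 * 35 = 8.75
0.1 * 49 = 4.9
EU = -5.55 + 66.0 + 8.75 + 4.9
= 74.10


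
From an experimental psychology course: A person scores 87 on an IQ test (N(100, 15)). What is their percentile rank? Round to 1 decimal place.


z = (IQ - mean) / SD
z = (87 - 100) / 15 = -0.8667
Percentile = Phi(-0.8667) * 100
Phi(-0.8667) = 0.193053
= 19.3


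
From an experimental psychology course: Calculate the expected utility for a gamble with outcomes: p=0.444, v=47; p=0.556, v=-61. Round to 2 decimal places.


EU = sum(p_i * v_i)
0.444 * 47 = 20.868
0.556 * -61 = -33.916
EU = 20.868 + -33.916
= -13.05


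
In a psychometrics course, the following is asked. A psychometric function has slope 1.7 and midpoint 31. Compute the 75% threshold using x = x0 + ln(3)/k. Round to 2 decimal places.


At P = 0.75: 0.75 = 1/(1 + e^(-k*(x-x0)))
Solving: e^(-k*(x-x0)) = 1/3
x = x0 + ln(3)/k
ln(3) = 1.0986
x = 31 + 1.0986/1.7
= 31 + 0.6462
= 31.65


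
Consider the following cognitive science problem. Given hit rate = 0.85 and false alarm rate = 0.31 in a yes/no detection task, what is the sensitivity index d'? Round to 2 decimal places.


d' = z(HR) - z(FAR)
z(0.85) = 1.0364
z(0.31) = -0.4959
d' = 1.0364 - -0.4959
= 1.53


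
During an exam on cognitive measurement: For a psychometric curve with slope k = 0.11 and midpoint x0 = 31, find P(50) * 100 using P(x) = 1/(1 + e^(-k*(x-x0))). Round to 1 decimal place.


P(x) = 1/(1 + e^(-0.11*(50 - 31)))
Exponent = -0.11 * 19 = -2.09
e^(-2.09) = 0.123687
P = 1/(1 + 0.123687) = 0.889928
Percentage = 89.0


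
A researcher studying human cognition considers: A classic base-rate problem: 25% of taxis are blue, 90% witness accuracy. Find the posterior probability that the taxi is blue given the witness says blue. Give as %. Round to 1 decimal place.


P(blue | says blue) = P(says blue | blue)*P(blue) / [P(says blue | blue)*P(blue) + P(says blue | not blue)*P(not blue)]
Numerator = 0.9 * 0.25 = 0.225
False identification = 0.1 * 0.75 = 0.075
P = 0.225 / (0.225 + 0.075)
= 0.225 / 0.3
As percentage = 75.0


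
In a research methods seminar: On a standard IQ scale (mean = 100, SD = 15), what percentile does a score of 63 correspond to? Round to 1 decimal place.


z = (IQ - mean) / SD
z = (63 - 100) / 15 = -2.4667
Percentile = Phi(-2.4667) * 100
Phi(-2.4667) = 0.006818
= 0.7


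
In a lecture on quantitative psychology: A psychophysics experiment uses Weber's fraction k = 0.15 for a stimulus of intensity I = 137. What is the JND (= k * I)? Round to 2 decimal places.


JND = k * I
JND = 0.15 * 137
= 20.55


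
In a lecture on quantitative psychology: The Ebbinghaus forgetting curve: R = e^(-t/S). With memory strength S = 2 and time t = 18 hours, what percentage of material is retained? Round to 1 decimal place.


R = e^(-t/S)
-t/S = -18/2 = -9.0
R = e^(-9.0) = 0.000123
Percentage = 0.000123 * 100
= 0.0


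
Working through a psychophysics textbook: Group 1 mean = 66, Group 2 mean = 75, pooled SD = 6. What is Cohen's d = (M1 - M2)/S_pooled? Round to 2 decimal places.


Cohen's d = (M1 - M2) / S_pooled
= (66 - 75) / 6
= -9 / 6
= -1.50


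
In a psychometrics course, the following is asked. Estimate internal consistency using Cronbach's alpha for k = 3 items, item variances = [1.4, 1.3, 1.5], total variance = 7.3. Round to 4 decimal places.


alpha = (k/(k-1)) * (1 - sum(s_i^2)/s_total^2)
sum(item variances) = 4.2
k/(k-1) = 3/2 = 1.5
1 - 4.2/7.3 = 1 - 0.575342 = 0.424658
alpha = 1.5 * 0.424658
= 0.6370


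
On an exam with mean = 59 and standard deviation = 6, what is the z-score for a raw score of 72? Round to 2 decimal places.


z = (X - mu) / sigma
= (72 - 59) / 6
= 13 / 6
= 2.17


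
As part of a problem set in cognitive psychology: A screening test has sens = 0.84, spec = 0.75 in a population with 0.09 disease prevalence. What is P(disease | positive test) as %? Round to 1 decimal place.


PPV = (sens * prev) / (sens * prev + (1-spec) * (1-prev))
Numerator = 0.84 * 0.09 = 0.0756
P(positive and no disease) = (1 - spec) * (1 - prev) = (1 - 0.75) * (1 - 0.09) = 0.2275
Denominator = 0.0756 + 0.2275 = 0.3031
PPV = 0.0756 / 0.3031 = 0.249423
As percentage = 24.9


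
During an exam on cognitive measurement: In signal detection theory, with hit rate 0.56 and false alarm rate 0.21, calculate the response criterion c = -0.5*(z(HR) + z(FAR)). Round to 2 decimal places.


c = -0.5 * (z(HR) + z(FAR))
z(0.56) = 0.151
z(0.21) = -0.8064
c = -0.5 * (0.151 + -0.8064)
= -0.5 * -0.6554
= 0.33


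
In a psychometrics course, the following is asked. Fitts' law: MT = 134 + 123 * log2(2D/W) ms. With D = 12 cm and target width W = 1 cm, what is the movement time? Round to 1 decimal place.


MT = 134 + 123 * log2(2*12/1)
2D/W = 24.0
log2(24.0) = 4.585
MT = 134 + 123 * 4.585
= 698.0 ms


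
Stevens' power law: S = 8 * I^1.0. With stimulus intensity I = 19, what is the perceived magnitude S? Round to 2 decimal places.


S = 8 * 19^1.0
19^1.0 = 19.0
S = 8 * 19.0
= 152.00


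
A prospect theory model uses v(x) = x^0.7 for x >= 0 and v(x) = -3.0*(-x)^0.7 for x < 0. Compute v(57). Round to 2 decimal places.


Since x = 57 >= 0, use v(x) = x^0.7
57^0.7 = 16.9478
v(57) = 16.95


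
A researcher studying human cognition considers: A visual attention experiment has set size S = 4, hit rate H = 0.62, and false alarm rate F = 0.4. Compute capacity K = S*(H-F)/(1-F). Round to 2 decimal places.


K = S * (H - F) / (1 - F)
H - F = 0.22
1 - F = 0.6
K = 4 * 0.22 / 0.6
= 1.47


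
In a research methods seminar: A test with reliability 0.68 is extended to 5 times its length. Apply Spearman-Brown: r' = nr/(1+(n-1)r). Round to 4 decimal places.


r_new = n*r / (1 + (n-1)*r)
Numerator = 5 * 0.68 = 3.4
Denominator = 1 + 4 * 0.68 = 3.72
r_new = 3.4 / 3.72
= 0.9140


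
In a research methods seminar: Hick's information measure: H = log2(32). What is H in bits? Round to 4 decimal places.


H = log2(n)
H = log2(32)
= 5.0000


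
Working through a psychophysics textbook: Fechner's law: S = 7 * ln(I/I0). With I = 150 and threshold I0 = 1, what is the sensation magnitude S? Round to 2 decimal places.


S = 7 * ln(150/1)
I/I0 = 150.0
ln(150.0) = 5.0106
S = 7 * 5.0106
= 35.07


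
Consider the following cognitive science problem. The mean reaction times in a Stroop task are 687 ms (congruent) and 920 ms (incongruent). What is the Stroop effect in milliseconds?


Stroop effect = RT(incongruent) - RT(congruent)
= 920 - 687
= 233 ms


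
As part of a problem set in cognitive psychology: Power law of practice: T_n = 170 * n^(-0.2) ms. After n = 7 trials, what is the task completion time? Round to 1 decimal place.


T_n = 170 * 7^(-0.2)
7^(-0.2) = 0.677611
T_n = 170 * 0.677611
= 115.2 ms


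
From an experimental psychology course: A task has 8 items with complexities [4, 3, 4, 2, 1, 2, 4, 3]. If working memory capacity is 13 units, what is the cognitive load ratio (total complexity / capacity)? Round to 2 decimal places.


Total complexity = 4 + 3 + 4 + 2 + 1 + 2 + 4 + 3 = 23
Load = total / capacity = 23 / 13
= 1.77


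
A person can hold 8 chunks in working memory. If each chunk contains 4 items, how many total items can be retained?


Total items = chunks * items_per_chunk
= 8 * 4
= 32


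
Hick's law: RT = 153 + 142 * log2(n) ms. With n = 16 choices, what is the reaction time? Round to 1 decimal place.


RT = 153 + 142 * log2(16)
log2(16) = 4.0
RT = 153 + 142 * 4.0
= 153 + 568.0
= 721.0 ms


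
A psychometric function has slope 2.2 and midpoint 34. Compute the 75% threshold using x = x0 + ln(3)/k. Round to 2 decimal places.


At P = 0.75: 0.75 = 1/(1 + e^(-k*(x-x0)))
Solving: e^(-k*(x-x0)) = 1/3
x = x0 + ln(3)/k
ln(3) = 1.0986
x = 34 + 1.0986/2.2
= 34 + 0.4994
= 34.50


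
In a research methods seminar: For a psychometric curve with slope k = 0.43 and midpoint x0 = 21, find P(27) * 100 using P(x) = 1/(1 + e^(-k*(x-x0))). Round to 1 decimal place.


P(x) = 1/(1 + e^(-0.43*(27 - 21)))
Exponent = -0.43 * 6 = -2.58
e^(-2.58) = 0.075774
P = 1/(1 + 0.075774) = 0.929563
Percentage = 93.0


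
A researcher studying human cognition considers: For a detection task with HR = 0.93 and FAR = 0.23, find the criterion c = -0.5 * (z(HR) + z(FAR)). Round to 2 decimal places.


c = -0.5 * (z(HR) + z(FAR))
z(0.93) = 1.4758
z(0.23) = -0.7388
c = -0.5 * (1.4758 + -0.7388)
= -0.5 * 0.737
= -0.37


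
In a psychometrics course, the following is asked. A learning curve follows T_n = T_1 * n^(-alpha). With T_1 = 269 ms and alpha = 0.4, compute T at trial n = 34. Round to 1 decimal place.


T_n = 269 * 34^(-0.4)
34^(-0.4) = 0.24401
T_n = 269 * 0.24401
= 65.6 ms


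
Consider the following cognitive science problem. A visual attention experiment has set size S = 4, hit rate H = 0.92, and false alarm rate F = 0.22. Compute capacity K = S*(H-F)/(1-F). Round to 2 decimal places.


K = S * (H - F) / (1 - F)
H - F = 0.7
1 - F = 0.78
K = 4 * 0.7 / 0.78
= 3.59


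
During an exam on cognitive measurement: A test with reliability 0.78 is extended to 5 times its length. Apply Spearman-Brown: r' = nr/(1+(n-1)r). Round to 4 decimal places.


r_new = n*r / (1 + (n-1)*r)
Numerator = 5 * 0.78 = 3.9
Denominator = 1 + 4 * 0.78 = 4.12
r_new = 3.9 / 4.12
= 0.9466


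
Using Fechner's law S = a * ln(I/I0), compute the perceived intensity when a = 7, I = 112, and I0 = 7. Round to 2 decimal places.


S = 7 * ln(112/7)
I/I0 = 16.0
ln(16.0) = 2.7726
S = 7 * 2.7726
= 19.41


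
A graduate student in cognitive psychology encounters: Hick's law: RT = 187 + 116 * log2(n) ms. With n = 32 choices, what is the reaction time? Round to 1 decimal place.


RT = 187 + 116 * log2(32)
log2(32) = 5.0
RT = 187 + 116 * 5.0
= 187 + 580.0
= 767.0 ms


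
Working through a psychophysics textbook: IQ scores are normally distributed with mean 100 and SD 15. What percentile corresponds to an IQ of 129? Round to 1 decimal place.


z = (IQ - mean) / SD
z = (129 - 100) / 15 = 1.9333
Percentile = Phi(1.9333) * 100
Phi(1.9333) = 0.9734
= 97.3


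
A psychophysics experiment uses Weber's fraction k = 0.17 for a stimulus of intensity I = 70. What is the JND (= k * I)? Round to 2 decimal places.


JND = k * I
JND = 0.17 * 70
= 11.90


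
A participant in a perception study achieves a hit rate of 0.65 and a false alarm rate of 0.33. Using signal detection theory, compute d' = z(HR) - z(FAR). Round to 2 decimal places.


d' = z(HR) - z(FAR)
z(0.65) = 0.3853
z(0.33) = -0.4399
d' = 0.3853 - -0.4399
= 0.83


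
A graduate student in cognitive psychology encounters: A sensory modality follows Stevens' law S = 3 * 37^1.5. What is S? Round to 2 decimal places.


S = 3 * 37^1.5
37^1.5 = 225.0622
S = 3 * 225.0622
= 675.19


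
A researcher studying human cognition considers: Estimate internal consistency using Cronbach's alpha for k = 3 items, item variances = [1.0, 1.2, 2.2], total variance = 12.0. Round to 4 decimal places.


alpha = (k/(k-1)) * (1 - sum(s_i^2)/s_total^2)
sum(item variances) = 4.4
k/(k-1) = 3/2 = 1.5
1 - 4.4/12.0 = 1 - 0.366667 = 0.633333
alpha = 1.5 * 0.633333
= 0.9500


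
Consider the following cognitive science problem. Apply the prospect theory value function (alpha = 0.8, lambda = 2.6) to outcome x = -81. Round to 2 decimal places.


Since x = -81 < 0, use v(x) = -lambda*(-x)^alpha
(-x) = 81
81^0.8 = 33.6347
v(-81) = -2.6 * 33.6347
= -87.45


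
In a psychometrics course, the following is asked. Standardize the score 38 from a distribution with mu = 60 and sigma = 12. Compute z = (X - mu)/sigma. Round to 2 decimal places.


z = (X - mu) / sigma
= (38 - 60) / 12
= -22 / 12
= -1.83


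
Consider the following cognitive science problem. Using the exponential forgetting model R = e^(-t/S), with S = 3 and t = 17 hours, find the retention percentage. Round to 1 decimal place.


R = e^(-t/S)
-t/S = -17/3 = -5.666667
R = e^(-5.666667) = 0.003459
Percentage = 0.003459 * 100
= 0.3


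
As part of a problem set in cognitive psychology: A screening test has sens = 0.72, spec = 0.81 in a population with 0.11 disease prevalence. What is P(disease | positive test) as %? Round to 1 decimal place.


PPV = (sens * prev) / (sens * prev + (1-spec) * (1-prev))
Numerator = 0.72 * 0.11 = 0.0792
P(positive and no disease) = (1 - spec) * (1 - prev) = (1 - 0.81) * (1 - 0.11) = 0.1691
Denominator = 0.0792 + 0.1691 = 0.2483
PPV = 0.0792 / 0.2483 = 0.318969
As percentage = 31.9


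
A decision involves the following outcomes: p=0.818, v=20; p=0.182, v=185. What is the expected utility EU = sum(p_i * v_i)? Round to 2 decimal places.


EU = sum(p_i * v_i)
0.818 * 20 = 16.36
0.182 * 185 = 33.67
EU = 16.36 + 33.67
= 50.03


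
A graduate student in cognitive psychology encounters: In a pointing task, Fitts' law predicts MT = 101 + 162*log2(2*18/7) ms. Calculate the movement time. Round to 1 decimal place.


MT = 101 + 162 * log2(2*18/7)
2D/W = 5.142857
log2(5.142857) = 2.3626
MT = 101 + 162 * 2.3626
= 483.7 ms


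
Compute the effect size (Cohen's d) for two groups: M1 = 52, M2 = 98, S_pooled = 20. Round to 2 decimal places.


Cohen's d = (M1 - M2) / S_pooled
= (52 - 98) / 20
= -46 / 20
= -2.30


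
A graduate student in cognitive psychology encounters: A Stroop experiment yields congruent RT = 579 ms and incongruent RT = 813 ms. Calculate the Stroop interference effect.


Stroop effect = RT(incongruent) - RT(congruent)
= 813 - 579
= 234 ms


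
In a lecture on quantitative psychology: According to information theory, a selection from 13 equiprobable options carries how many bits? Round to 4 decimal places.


H = log2(n)
H = log2(13)
= 3.7004


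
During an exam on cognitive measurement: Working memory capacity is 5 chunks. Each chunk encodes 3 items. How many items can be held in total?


Total items = chunks * items_per_chunk
= 5 * 3
= 15


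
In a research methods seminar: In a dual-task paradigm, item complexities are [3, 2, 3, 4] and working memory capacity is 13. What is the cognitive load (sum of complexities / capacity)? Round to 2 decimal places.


Total complexity = 3 + 2 + 3 + 4 = 12
Load = total / capacity = 12 / 13
= 0.92


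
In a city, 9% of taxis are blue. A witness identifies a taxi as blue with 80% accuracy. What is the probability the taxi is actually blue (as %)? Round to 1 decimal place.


P(blue | says blue) = P(says blue | blue)*P(blue) / [P(says blue | blue)*P(blue) + P(says blue | not blue)*P(not blue)]
Numerator = 0.8 * 0.09 = 0.072
False identification = 0.2 * 0.91 = 0.182
P = 0.072 / (0.072 + 0.182)
= 0.072 / 0.254
As percentage = 28.3


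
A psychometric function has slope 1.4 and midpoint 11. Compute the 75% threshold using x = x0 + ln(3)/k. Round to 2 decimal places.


At P = 0.75: 0.75 = 1/(1 + e^(-k*(x-x0)))
Solving: e^(-k*(x-x0)) = 1/3
x = x0 + ln(3)/k
ln(3) = 1.0986
x = 11 + 1.0986/1.4
= 11 + 0.7847
= 11.78


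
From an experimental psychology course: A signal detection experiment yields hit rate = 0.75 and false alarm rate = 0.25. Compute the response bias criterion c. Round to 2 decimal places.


c = -0.5 * (z(HR) + z(FAR))
z(0.75) = 0.6745
z(0.25) = -0.6745
c = -0.5 * (0.6745 + -0.6745)
= -0.5 * 0.0
= 0.00


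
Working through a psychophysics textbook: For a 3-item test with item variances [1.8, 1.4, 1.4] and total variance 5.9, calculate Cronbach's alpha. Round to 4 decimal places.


alpha = (k/(k-1)) * (1 - sum(s_i^2)/s_total^2)
sum(item variances) = 4.6
k/(k-1) = 3/2 = 1.5
1 - 4.6/5.9 = 1 - 0.779661 = 0.220339
alpha = 1.5 * 0.220339
= 0.3305


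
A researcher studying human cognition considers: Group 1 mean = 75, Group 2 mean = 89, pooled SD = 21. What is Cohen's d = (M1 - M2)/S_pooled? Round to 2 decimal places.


Cohen's d = (M1 - M2) / S_pooled
= (75 - 89) / 21
= -14 / 21
= -0.67


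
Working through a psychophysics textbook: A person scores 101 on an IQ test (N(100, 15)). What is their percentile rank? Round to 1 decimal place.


z = (IQ - mean) / SD
z = (101 - 100) / 15 = 0.0667
Percentile = Phi(0.0667) * 100
Phi(0.0667) = 0.52659
= 52.7


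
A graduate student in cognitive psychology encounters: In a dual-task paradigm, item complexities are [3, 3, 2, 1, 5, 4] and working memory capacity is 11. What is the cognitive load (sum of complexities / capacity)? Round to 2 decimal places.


Total complexity = 3 + 3 + 2 + 1 + 5 + 4 = 18
Load = total / capacity = 18 / 11
= 1.64


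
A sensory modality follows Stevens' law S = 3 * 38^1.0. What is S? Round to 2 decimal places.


S = 3 * 38^1.0
38^1.0 = 38.0
S = 3 * 38.0
= 114.00


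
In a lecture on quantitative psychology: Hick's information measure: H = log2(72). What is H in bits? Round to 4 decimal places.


H = log2(n)
H = log2(72)
= 6.1699


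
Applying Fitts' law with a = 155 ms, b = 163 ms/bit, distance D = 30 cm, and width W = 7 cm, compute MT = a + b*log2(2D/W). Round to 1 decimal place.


MT = 155 + 163 * log2(2*30/7)
2D/W = 8.571429
log2(8.571429) = 3.0995
MT = 155 + 163 * 3.0995
= 660.2 ms


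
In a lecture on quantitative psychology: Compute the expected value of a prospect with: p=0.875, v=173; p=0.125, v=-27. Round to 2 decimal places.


EU = sum(p_i * v_i)
0.875 * 173 = 151.375
0.125 * -27 = -3.375
EU = 151.375 + -3.375
= 148.00


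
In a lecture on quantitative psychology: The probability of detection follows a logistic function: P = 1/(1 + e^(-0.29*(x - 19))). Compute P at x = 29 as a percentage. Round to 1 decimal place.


P(x) = 1/(1 + e^(-0.29*(29 - 19)))
Exponent = -0.29 * 10 = -2.9
e^(-2.9) = 0.055023
P = 1/(1 + 0.055023) = 0.947847
Percentage = 94.8


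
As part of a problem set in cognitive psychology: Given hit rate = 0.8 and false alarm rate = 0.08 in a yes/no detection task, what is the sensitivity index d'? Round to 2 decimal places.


d' = z(HR) - z(FAR)
z(0.8) = 0.8416
z(0.08) = -1.4051
d' = 0.8416 - -1.4051
= 2.25


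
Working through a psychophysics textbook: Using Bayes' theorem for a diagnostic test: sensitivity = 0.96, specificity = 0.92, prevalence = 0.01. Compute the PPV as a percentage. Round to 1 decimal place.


PPV = (sens * prev) / (sens * prev + (1-spec) * (1-prev))
Numerator = 0.96 * 0.01 = 0.0096
P(positive and no disease) = (1 - spec) * (1 - prev) = (1 - 0.92) * (1 - 0.01) = 0.0792
Denominator = 0.0096 + 0.0792 = 0.0888
PPV = 0.0096 / 0.0888 = 0.108108
As percentage = 10.8


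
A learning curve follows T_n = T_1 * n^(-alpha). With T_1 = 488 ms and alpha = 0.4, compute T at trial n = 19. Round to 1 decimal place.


T_n = 488 * 19^(-0.4)
19^(-0.4) = 0.307963
T_n = 488 * 0.307963
= 150.3 ms


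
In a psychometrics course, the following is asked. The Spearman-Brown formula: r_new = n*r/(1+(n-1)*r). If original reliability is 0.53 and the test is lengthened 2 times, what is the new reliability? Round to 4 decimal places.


r_new = n*r / (1 + (n-1)*r)
Numerator = 2 * 0.53 = 1.06
Denominator = 1 + 1 * 0.53 = 1.53
r_new = 1.06 / 1.53
= 0.6928


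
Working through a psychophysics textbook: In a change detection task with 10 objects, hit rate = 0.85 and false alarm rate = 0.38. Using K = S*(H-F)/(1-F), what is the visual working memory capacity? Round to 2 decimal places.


K = S * (H - F) / (1 - F)
H - F = 0.47
1 - F = 0.62
K = 10 * 0.47 / 0.62
= 7.58


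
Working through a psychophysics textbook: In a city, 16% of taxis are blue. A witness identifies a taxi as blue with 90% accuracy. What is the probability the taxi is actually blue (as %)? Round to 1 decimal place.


P(blue | says blue) = P(says blue | blue)*P(blue) / [P(says blue | blue)*P(blue) + P(says blue | not blue)*P(not blue)]
Numerator = 0.9 * 0.16 = 0.144
False identification = 0.1 * 0.84 = 0.084
P = 0.144 / (0.144 + 0.084)
= 0.144 / 0.228
As percentage = 63.2


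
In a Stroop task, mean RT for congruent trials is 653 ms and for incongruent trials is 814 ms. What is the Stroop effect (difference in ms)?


Stroop effect = RT(incongruent) - RT(congruent)
= 814 - 653
= 161 ms


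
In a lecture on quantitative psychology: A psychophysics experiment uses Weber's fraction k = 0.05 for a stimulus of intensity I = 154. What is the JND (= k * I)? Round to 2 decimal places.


JND = k * I
JND = 0.05 * 154
= 7.70


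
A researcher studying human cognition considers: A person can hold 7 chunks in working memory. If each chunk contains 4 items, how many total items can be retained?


Total items = chunks * items_per_chunk
= 7 * 4
= 28


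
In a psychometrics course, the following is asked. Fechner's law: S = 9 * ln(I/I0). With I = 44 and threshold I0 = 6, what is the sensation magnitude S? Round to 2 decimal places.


S = 9 * ln(44/6)
I/I0 = 7.333333
ln(7.333333) = 1.9924
S = 9 * 1.9924
= 17.93


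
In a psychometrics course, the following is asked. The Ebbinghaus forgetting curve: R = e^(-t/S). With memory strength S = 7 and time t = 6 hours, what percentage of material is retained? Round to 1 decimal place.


R = e^(-t/S)
-t/S = -6/7 = -0.857143
R = e^(-0.857143) = 0.424373
Percentage = 0.424373 * 100
= 42.4
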